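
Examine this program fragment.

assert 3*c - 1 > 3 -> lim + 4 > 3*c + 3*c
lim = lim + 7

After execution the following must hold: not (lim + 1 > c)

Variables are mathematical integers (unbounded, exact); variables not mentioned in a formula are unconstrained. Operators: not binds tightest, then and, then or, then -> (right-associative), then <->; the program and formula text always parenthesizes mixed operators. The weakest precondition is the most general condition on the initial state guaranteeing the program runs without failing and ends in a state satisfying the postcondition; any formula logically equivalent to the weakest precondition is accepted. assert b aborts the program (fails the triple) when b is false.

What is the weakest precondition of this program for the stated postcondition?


Working backward. After the program, the postcondition not (lim + 1 > c) must hold; in canonical form it is not (lim > c - 1).
Before lim := lim + 7: not (lim > c - 8)
Before assert 3*c - 1 > 3 -> lim + 4 > 3*c + 3*c: (3*c > 4 -> lim > 6*c - 4) and (not (lim > c - 8))
Answer: WP = (3*c > 4 -> lim > 6*c - 4) and (not (lim > c - 8))


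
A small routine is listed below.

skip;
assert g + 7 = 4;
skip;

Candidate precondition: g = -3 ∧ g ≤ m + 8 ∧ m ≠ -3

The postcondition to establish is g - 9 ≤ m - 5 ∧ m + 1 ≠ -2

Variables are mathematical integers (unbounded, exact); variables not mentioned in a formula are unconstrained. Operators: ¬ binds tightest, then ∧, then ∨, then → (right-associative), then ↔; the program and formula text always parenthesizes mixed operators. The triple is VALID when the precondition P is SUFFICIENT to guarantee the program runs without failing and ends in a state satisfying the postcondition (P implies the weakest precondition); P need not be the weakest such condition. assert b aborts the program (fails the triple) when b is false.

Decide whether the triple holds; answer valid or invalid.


Working backward. After the program, the postcondition g - 9 ≤ m - 5 ∧ m + 1 ≠ -2 must hold; in canonical form it is g ≤ m + 4 ∧ m ≠ -3.
Before skip: g ≤ m + 4 ∧ m ≠ -3
Before assert g + 7 = 4: g = -3 ∧ g ≤ m + 4 ∧ m ≠ -3
Before skip: g = -3 ∧ g ≤ m + 4 ∧ m ≠ -3
The weakest precondition is g = -3 ∧ g ≤ m + 4 ∧ m ≠ -3.
Check whether g = -3 ∧ g ≤ m + 8 ∧ m ≠ -3 implies it.
Countermodel: at the initial state g = -3, m = -11, the precondition holds but the weakest precondition fails.
Answer: invalid


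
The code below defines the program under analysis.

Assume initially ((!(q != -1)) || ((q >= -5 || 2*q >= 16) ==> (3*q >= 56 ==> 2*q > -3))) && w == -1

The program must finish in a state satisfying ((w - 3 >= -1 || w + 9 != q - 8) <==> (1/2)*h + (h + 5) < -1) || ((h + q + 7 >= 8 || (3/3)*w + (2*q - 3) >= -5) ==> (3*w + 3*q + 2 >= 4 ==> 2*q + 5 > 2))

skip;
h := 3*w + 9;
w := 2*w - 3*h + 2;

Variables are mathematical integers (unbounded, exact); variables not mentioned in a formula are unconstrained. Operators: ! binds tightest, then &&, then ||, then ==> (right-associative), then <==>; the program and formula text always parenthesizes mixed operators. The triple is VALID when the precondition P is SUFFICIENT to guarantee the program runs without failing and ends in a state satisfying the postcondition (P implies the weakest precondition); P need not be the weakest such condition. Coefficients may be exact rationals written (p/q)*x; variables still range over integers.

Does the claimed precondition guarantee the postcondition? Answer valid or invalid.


Working backward. After the program, the postcondition ((w - 3 >= -1 || w + 9 != q - 8) <==> (1/2)*h + (h + 5) < -1) || ((h + q + 7 >= 8 || (3/3)*w + (2*q - 3) >= -5) ==> (3*w + 3*q + 2 >= 4 ==> 2*q + 5 > 2)) must hold; in canonical form it is ((w >= 2 || w != q - 17) <==> (3/2)*h < -6) || ((h + q >= 1 || 2*q + w >= -2) ==> (3*q + 3*w >= 2 ==> 2*q > -3)).
Before w := 2*w - 3*h + 2: ((2*w >= 3*h || 2*w != 3*h + q - 19) <==> (3/2)*h < -6) || ((h + q >= 1 || 2*q + 2*w >= 3*h - 4) ==> (3*q + 6*w >= 9*h - 4 ==> 2*q > -3))
Before h := 3*w + 9: ((7*w <= -27 || q + 7*w != -8) <==> (9/2)*w < -39/2) || ((q + 3*w >= -8 || 2*q >= 7*w + 23) ==> (3*q >= 21*w + 77 ==> 2*q > -3))
Before skip: ((7*w <= -27 || q + 7*w != -8) <==> (9/2)*w < -39/2) || ((q + 3*w >= -8 || 2*q >= 7*w + 23) ==> (3*q >= 21*w + 77 ==> 2*q > -3))
The weakest precondition is ((7*w <= -27 || q + 7*w != -8) <==> (9/2)*w < -39/2) || ((q + 3*w >= -8 || 2*q >= 7*w + 23) ==> (3*q >= 21*w + 77 ==> 2*q > -3)).
Check whether ((!(q != -1)) || ((q >= -5 || 2*q >= 16) ==> (3*q >= 56 ==> 2*q > -3))) && w == -1 implies it.
Every state satisfying the precondition satisfies the weakest precondition: the implication holds.
Answer: valid


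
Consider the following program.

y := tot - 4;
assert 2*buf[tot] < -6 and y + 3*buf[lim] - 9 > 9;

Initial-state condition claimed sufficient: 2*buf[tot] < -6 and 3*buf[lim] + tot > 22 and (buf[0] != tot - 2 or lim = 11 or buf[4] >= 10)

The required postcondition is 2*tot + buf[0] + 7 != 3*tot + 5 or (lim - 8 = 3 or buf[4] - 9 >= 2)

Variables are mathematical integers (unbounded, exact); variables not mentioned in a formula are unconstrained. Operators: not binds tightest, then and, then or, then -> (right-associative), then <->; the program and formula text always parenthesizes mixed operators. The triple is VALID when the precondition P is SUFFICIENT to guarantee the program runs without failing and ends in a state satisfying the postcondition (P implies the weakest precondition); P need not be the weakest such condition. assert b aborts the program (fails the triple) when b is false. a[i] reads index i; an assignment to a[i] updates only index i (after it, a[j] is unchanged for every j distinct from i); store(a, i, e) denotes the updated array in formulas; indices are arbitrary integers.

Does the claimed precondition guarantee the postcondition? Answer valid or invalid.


Working backward. After the program, the postcondition 2*tot + buf[0] + 7 != 3*tot + 5 or (lim - 8 = 3 or buf[4] - 9 >= 2) must hold; in canonical form it is buf[0] != tot - 2 or lim = 11 or buf[4] >= 11.
Before assert 2*buf[tot] < -6 and y + 3*buf[lim] - 9 > 9: 2*buf[tot] < -6 and 3*buf[lim] + y > 18 and (buf[0] != tot - 2 or lim = 11 or buf[4] >= 11)
Before y := tot - 4: 2*buf[tot] < -6 and 3*buf[lim] + tot > 22 and (buf[0] != tot - 2 or lim = 11 or buf[4] >= 11)
The weakest precondition is 2*buf[tot] < -6 and 3*buf[lim] + tot > 22 and (buf[0] != tot - 2 or lim = 11 or buf[4] >= 11).
Check whether 2*buf[tot] < -6 and 3*buf[lim] + tot > 22 and (buf[0] != tot - 2 or lim = 11 or buf[4] >= 10) implies it.
Countermodel: at the initial state buf = {[0] = 52266, [3] = -17415, [4] = 10, [52268] = -4, elsewhere 52266}, lim = 3, tot = 52268, the precondition holds but the weakest precondition fails.
Answer: invalid


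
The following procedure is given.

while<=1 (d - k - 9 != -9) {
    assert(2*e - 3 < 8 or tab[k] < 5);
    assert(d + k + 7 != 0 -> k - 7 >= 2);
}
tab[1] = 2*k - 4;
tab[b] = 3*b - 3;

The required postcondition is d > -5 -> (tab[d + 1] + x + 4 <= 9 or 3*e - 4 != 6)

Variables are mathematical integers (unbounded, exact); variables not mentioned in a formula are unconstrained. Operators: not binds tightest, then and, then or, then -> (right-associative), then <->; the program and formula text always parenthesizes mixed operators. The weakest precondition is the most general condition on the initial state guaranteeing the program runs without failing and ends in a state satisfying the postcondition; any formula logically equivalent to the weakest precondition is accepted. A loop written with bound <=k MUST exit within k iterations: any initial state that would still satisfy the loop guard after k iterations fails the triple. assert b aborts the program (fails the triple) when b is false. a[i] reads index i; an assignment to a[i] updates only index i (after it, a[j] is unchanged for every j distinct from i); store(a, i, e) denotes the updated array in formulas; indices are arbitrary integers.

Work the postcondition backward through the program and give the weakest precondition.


Working backward. After the program, the postcondition d > -5 -> (tab[d + 1] + x + 4 <= 9 or 3*e - 4 != 6) must hold; in canonical form it is d > -5 -> (tab[d + 1] + x <= 5 or 3*e != 10).
Before tab[b] := 3*b - 3: d > -5 -> (store(tab, b, 3*b - 3)[d + 1] + x <= 5 or 3*e != 10)
Before tab[1] := 2*k - 4: d > -5 -> (store(store(tab, 1, 2*k - 4), b, 3*b - 3)[d + 1] + x <= 5 or 3*e != 10)
Before the loop (bound <=1), unroll the exhaustion recursion (WP_0 = exit-now case; WP_j = one more guarded iteration, up to j = 1):
  WP_0: (not (d != k)) and (d > -5 -> (store(store(tab, 1, 2*k - 4), b, 3*b - 3)[d + 1] + x <= 5 or 3*e != 10))
  WP_1: (d != k -> ((2*e < 11 or tab[k] < 5) and (d + k != -7 -> k >= 9) and (not (d != k)) and (d > -5 -> (store(store(tab, 1, 2*k - 4), b, 3*b - 3)[d + 1] + x <= 5 or 3*e != 10)))) and ((not (d != k)) -> (d > -5 -> (store(store(tab, 1, 2*k - 4), b, 3*b - 3)[d + 1] + x <= 5 or 3*e != 10)))
So before the loop: (d != k -> ((2*e < 11 or tab[k] < 5) and (d + k != -7 -> k >= 9) and (not (d != k)) and (d > -5 -> (store(store(tab, 1, 2*k - 4), b, 3*b - 3)[d + 1] + x <= 5 or 3*e != 10)))) and ((not (d != k)) -> (d > -5 -> (store(store(tab, 1, 2*k - 4), b, 3*b - 3)[d + 1] + x <= 5 or 3*e != 10)))
Answer: WP = (d != k -> ((2*e < 11 or tab[k] < 5) and (d + k != -7 -> k >= 9) and (not (d != k)) and (d > -5 -> (store(store(tab, 1, 2*k - 4), b, 3*b - 3)[d + 1] + x <= 5 or 3*e != 10)))) and ((not (d != k)) -> (d > -5 -> (store(store(tab, 1, 2*k - 4), b, 3*b - 3)[d + 1] + x <= 5 or 3*e != 10)))


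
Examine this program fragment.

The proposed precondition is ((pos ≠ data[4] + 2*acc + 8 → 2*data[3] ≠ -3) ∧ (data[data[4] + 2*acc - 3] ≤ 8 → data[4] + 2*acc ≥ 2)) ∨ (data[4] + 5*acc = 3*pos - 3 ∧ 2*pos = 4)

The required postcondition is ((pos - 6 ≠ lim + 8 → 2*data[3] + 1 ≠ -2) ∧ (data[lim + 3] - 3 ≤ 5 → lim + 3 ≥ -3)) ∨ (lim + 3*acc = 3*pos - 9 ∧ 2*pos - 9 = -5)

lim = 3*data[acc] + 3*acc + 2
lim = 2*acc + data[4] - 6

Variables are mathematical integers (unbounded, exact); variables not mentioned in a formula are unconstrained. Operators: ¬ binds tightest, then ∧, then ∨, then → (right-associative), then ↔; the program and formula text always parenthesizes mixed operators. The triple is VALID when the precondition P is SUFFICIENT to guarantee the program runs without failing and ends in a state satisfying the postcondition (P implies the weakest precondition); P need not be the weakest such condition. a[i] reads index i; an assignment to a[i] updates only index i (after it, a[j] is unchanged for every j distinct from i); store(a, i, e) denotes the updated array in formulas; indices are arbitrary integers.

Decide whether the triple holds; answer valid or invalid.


Working backward. After the program, the postcondition ((pos - 6 ≠ lim + 8 → 2*data[3] + 1 ≠ -2) ∧ (data[lim + 3] - 3 ≤ 5 → lim + 3 ≥ -3)) ∨ (lim + 3*acc = 3*pos - 9 ∧ 2*pos - 9 = -5) must hold; in canonical form it is ((pos ≠ lim + 14 → 2*data[3] ≠ -3) ∧ (data[lim + 3] ≤ 8 → lim ≥ -6)) ∨ (3*acc + lim = 3*pos - 9 ∧ 2*pos = 4).
Before lim := 2*acc + data[4] - 6: ((pos ≠ data[4] + 2*acc + 8 → 2*data[3] ≠ -3) ∧ (data[data[4] + 2*acc - 3] ≤ 8 → data[4] + 2*acc ≥ 0)) ∨ (data[4] + 5*acc = 3*pos - 3 ∧ 2*pos = 4)
Before lim := 3*data[acc] + 3*acc + 2: ((pos ≠ data[4] + 2*acc + 8 → 2*data[3] ≠ -3) ∧ (data[data[4] + 2*acc - 3] ≤ 8 → data[4] + 2*acc ≥ 0)) ∨ (data[4] + 5*acc = 3*pos - 3 ∧ 2*pos = 4)
The weakest precondition is ((pos ≠ data[4] + 2*acc + 8 → 2*data[3] ≠ -3) ∧ (data[data[4] + 2*acc - 3] ≤ 8 → data[4] + 2*acc ≥ 0)) ∨ (data[4] + 5*acc = 3*pos - 3 ∧ 2*pos = 4).
Check whether ((pos ≠ data[4] + 2*acc + 8 → 2*data[3] ≠ -3) ∧ (data[data[4] + 2*acc - 3] ≤ 8 → data[4] + 2*acc ≥ 2)) ∨ (data[4] + 5*acc = 3*pos - 3 ∧ 2*pos = 4) implies it.
Every state satisfying the precondition satisfies the weakest precondition: the implication holds.
Answer: valid


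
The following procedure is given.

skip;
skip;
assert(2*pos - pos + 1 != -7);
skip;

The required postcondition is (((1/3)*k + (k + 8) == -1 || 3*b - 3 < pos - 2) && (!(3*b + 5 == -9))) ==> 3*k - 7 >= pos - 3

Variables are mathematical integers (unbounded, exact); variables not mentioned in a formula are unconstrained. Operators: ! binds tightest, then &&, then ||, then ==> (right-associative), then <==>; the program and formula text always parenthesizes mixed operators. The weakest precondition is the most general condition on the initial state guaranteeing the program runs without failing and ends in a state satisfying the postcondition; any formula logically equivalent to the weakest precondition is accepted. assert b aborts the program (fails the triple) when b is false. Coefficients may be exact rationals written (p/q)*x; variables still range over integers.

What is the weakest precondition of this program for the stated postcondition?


Working backward. After the program, the postcondition (((1/3)*k + (k + 8) == -1 || 3*b - 3 < pos - 2) && (!(3*b + 5 == -9))) ==> 3*k - 7 >= pos - 3 must hold; in canonical form it is (((4/3)*k == -9 || 3*b < pos + 1) && (!(3*b == -14))) ==> 3*k >= pos + 4.
Before skip: (((4/3)*k == -9 || 3*b < pos + 1) && (!(3*b == -14))) ==> 3*k >= pos + 4
Before assert 2*pos - pos + 1 != -7: pos != -8 && ((((4/3)*k == -9 || 3*b < pos + 1) && (!(3*b == -14))) ==> 3*k >= pos + 4)
Before skip: pos != -8 && ((((4/3)*k == -9 || 3*b < pos + 1) && (!(3*b == -14))) ==> 3*k >= pos + 4)
Before skip: pos != -8 && ((((4/3)*k == -9 || 3*b < pos + 1) && (!(3*b == -14))) ==> 3*k >= pos + 4)
Answer: WP = pos != -8 && ((((4/3)*k == -9 || 3*b < pos + 1) && (!(3*b == -14))) ==> 3*k >= pos + 4)


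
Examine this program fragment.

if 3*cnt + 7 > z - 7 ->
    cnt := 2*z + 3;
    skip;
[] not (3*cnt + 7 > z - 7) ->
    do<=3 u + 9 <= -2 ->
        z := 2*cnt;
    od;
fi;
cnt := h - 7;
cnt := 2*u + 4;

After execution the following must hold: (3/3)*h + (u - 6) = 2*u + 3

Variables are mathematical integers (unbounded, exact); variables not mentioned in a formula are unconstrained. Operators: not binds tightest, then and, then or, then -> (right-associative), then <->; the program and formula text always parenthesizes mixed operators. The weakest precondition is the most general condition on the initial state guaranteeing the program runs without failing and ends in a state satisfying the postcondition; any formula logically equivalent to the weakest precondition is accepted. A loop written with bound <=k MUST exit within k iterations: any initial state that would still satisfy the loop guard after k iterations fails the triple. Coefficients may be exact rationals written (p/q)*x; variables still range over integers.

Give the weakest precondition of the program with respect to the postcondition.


Working backward. After the program, the postcondition (3/3)*h + (u - 6) = 2*u + 3 must hold; in canonical form it is h = u + 9.
Before cnt := 2*u + 4: h = u + 9
Before cnt := h - 7: h = u + 9
Then branch requires h = u + 9; else branch requires (u <= -11 -> ((u <= -11 -> ((u <= -11 -> ((not (u <= -11)) and h = u + 9)) and ((not (u <= -11)) -> h = u + 9))) and ((not (u <= -11)) -> h = u + 9))) and ((not (u <= -11)) -> h = u + 9).
Before the if: (3*cnt > z - 14 -> h = u + 9) and ((not (3*cnt > z - 14)) -> ((u <= -11 -> ((u <= -11 -> ((u <= -11 -> ((not (u <= -11)) and h = u + 9)) and ((not (u <= -11)) -> h = u + 9))) and ((not (u <= -11)) -> h = u + 9))) and ((not (u <= -11)) -> h = u + 9)))
Answer: WP = (3*cnt > z - 14 -> h = u + 9) and ((not (3*cnt > z - 14)) -> ((u <= -11 -> ((u <= -11 -> ((u <= -11 -> ((not (u <= -11)) and h = u + 9)) and ((not (u <= -11)) -> h = u + 9))) and ((not (u <= -11)) -> h = u + 9))) and ((not (u <= -11)) -> h = u + 9)))


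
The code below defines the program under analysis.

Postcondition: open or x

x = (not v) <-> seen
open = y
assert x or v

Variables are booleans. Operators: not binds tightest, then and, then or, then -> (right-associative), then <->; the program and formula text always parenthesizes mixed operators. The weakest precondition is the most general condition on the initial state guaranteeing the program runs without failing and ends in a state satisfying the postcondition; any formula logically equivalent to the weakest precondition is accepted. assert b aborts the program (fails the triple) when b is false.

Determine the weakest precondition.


Working backward. After the program, open or x must hold.
Before assert x or v: (x or v) and (open or x)
Before open := y: (x or v) and (y or x)
Before x := (not v) <-> seen: (((not v) <-> seen) or v) and (y or ((not v) <-> seen))
Answer: WP = (((not v) <-> seen) or v) and (y or ((not v) <-> seen))


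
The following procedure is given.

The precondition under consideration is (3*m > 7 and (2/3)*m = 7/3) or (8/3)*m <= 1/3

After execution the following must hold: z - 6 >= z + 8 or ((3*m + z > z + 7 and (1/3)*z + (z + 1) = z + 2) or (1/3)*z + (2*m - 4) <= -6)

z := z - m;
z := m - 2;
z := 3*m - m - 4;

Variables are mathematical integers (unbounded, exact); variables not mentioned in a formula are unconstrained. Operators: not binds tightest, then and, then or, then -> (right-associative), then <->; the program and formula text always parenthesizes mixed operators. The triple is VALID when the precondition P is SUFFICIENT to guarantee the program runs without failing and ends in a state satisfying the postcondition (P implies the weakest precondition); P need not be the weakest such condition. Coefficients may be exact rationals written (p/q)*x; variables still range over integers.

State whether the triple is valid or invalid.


Working backward. After the program, the postcondition z - 6 >= z + 8 or ((3*m + z > z + 7 and (1/3)*z + (z + 1) = z + 2) or (1/3)*z + (2*m - 4) <= -6) must hold; in canonical form it is (3*m > 7 and (1/3)*z = 1) or 2*m + (1/3)*z <= -2.
Before z := 3*m - m - 4: (3*m > 7 and (2/3)*m = 7/3) or (8/3)*m <= -2/3
Before z := m - 2: (3*m > 7 and (2/3)*m = 7/3) or (8/3)*m <= -2/3
Before z := z - m: (3*m > 7 and (2/3)*m = 7/3) or (8/3)*m <= -2/3
The weakest precondition is (3*m > 7 and (2/3)*m = 7/3) or (8/3)*m <= -2/3.
Check whether (3*m > 7 and (2/3)*m = 7/3) or (8/3)*m <= 1/3 implies it.
Countermodel: at the initial state m = 0, the precondition holds but the weakest precondition fails.
Answer: invalid


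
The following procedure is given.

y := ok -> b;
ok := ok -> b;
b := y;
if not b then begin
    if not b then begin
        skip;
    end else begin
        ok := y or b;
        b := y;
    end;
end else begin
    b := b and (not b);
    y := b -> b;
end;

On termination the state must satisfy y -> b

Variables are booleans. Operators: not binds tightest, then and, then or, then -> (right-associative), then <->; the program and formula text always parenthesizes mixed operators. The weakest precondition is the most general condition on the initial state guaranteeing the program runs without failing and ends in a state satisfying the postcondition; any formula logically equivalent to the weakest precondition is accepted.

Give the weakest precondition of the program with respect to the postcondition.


Working backward. After the program, y -> b must hold.
Then branch requires (not b) -> (y -> b); else branch requires false.
Before the if: ((not b) -> ((not b) -> (y -> b))) and (not b)
Before b := y: not y
Before ok := ok -> b: not y
Before y := ok -> b: not (ok -> b)
Answer: WP = not (ok -> b)


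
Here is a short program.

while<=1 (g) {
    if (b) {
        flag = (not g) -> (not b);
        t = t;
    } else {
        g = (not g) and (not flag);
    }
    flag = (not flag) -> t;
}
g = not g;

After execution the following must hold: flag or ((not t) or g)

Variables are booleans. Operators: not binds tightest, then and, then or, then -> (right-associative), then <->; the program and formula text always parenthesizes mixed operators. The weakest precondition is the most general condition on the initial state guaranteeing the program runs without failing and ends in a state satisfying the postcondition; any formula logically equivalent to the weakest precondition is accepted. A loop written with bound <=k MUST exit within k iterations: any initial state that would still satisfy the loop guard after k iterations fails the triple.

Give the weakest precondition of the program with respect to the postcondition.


Working backward. After the program, the postcondition flag or ((not t) or g) must hold; in canonical form it is flag or (not t) or g.
Before g := not g: flag or (not t) or (not g)
Before the loop (bound <=1), unroll the exhaustion recursion (WP_0 = exit-now case; WP_j = one more guarded iteration, up to j = 1):
  WP_0: (not g) and (flag or (not t) or (not g))
  WP_1: (g -> ((b -> ((not g) and (((not ((not g) -> (not b))) -> t) or (not t) or (not g)))) and ((not b) -> ((not ((not g) and (not flag))) and (((not flag) -> t) or (not t) or (not ((not g) and (not flag)))))))) and ((not g) -> (flag or (not t) or (not g)))
So before the loop: (g -> ((b -> ((not g) and (((not ((not g) -> (not b))) -> t) or (not t) or (not g)))) and ((not b) -> ((not ((not g) and (not flag))) and (((not flag) -> t) or (not t) or (not ((not g) and (not flag)))))))) and ((not g) -> (flag or (not t) or (not g)))
Answer: WP = (g -> ((b -> ((not g) and (((not ((not g) -> (not b))) -> t) or (not t) or (not g)))) and ((not b) -> ((not ((not g) and (not flag))) and (((not flag) -> t) or (not t) or (not ((not g) and (not flag)))))))) and ((not g) -> (flag or (not t) or (not g)))


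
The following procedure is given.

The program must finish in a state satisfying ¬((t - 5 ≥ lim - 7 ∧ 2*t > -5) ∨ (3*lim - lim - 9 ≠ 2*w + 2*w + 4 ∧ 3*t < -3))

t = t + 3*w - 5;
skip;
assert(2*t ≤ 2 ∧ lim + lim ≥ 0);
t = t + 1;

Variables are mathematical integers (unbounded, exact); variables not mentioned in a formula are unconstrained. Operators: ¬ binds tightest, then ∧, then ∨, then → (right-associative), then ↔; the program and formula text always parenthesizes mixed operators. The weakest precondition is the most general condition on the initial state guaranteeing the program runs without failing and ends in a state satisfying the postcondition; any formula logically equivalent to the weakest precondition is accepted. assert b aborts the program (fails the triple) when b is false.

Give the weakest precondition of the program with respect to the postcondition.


Working backward. After the program, the postcondition ¬((t - 5 ≥ lim - 7 ∧ 2*t > -5) ∨ (3*lim - lim - 9 ≠ 2*w + 2*w + 4 ∧ 3*t < -3)) must hold; in canonical form it is ¬((t ≥ lim - 2 ∧ 2*t > -5) ∨ (2*lim ≠ 4*w + 13 ∧ 3*t < -3)).
Before t := t + 1: ¬((t ≥ lim - 3 ∧ 2*t > -7) ∨ (2*lim ≠ 4*w + 13 ∧ 3*t < -6))
Before assert 2*t ≤ 2 ∧ lim + lim ≥ 0: 2*t ≤ 2 ∧ 2*lim ≥ 0 ∧ (¬((t ≥ lim - 3 ∧ 2*t > -7) ∨ (2*lim ≠ 4*w + 13 ∧ 3*t < -6)))
Before skip: 2*t ≤ 2 ∧ 2*lim ≥ 0 ∧ (¬((t ≥ lim - 3 ∧ 2*t > -7) ∨ (2*lim ≠ 4*w + 13 ∧ 3*t < -6)))
Before t := t + 3*w - 5: 2*t + 6*w ≤ 12 ∧ 2*lim ≥ 0 ∧ (¬((t + 3*w ≥ lim + 2 ∧ 2*t + 6*w > 3) ∨ (2*lim ≠ 4*w + 13 ∧ 3*t + 9*w < 9)))
Answer: WP = 2*t + 6*w ≤ 12 ∧ 2*lim ≥ 0 ∧ (¬((t + 3*w ≥ lim + 2 ∧ 2*t + 6*w > 3) ∨ (2*lim ≠ 4*w + 13 ∧ 3*t + 9*w < 9)))


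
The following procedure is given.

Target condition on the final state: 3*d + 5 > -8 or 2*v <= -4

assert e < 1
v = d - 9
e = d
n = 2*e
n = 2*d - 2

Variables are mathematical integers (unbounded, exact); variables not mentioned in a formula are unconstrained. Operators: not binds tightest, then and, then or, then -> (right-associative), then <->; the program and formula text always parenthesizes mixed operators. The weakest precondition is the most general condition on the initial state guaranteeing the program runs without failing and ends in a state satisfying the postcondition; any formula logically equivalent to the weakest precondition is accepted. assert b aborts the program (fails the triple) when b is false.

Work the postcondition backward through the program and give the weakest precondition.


Working backward. After the program, the postcondition 3*d + 5 > -8 or 2*v <= -4 must hold; in canonical form it is 3*d > -13 or 2*v <= -4.
Before n := 2*d - 2: 3*d > -13 or 2*v <= -4
Before n := 2*e: 3*d > -13 or 2*v <= -4
Before e := d: 3*d > -13 or 2*v <= -4
Before v := d - 9: 3*d > -13 or 2*d <= 14
Before assert e < 1: e < 1 and (3*d > -13 or 2*d <= 14)
Answer: WP = e < 1 and (3*d > -13 or 2*d <= 14)


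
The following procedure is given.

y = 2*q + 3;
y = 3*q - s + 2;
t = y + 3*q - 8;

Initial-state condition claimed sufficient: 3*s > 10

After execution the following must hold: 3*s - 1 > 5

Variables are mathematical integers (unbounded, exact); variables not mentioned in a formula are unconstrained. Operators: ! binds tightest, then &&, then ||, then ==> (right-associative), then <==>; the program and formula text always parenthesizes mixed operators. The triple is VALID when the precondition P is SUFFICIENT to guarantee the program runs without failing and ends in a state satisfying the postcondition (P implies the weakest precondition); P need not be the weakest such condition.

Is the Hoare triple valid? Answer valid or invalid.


Working backward. After the program, the postcondition 3*s - 1 > 5 must hold; in canonical form it is 3*s > 6.
Before t := y + 3*q - 8: 3*s > 6
Before y := 3*q - s + 2: 3*s > 6
Before y := 2*q + 3: 3*s > 6
The weakest precondition is 3*s > 6.
Check whether 3*s > 10 implies it.
Every state satisfying the precondition satisfies the weakest precondition: the implication holds.
Answer: valid


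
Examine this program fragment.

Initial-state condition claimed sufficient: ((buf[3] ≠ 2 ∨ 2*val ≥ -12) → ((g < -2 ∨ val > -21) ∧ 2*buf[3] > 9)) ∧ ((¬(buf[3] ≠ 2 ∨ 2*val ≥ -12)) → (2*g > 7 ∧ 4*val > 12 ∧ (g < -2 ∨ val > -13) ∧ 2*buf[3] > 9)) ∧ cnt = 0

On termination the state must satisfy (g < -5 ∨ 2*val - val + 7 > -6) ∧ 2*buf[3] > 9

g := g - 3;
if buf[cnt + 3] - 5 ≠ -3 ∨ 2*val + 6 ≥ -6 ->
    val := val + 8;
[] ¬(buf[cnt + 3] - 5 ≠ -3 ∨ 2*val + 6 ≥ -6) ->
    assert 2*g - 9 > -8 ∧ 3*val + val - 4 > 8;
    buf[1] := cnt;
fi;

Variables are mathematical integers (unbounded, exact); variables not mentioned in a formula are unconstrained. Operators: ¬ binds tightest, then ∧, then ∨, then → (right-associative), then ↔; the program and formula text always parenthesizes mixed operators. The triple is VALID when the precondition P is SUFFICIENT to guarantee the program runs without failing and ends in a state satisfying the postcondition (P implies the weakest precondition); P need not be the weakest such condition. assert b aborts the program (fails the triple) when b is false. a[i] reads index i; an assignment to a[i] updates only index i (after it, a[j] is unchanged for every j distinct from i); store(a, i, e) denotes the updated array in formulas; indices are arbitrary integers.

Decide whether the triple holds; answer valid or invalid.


Working backward. After the program, the postcondition (g < -5 ∨ 2*val - val + 7 > -6) ∧ 2*buf[3] > 9 must hold; in canonical form it is (g < -5 ∨ val > -13) ∧ 2*buf[3] > 9.
Then branch requires (g < -5 ∨ val > -21) ∧ 2*buf[3] > 9; else branch requires 2*g > 1 ∧ 4*val > 12 ∧ (g < -5 ∨ val > -13) ∧ 2*buf[3] > 9.
Before the if: ((buf[cnt + 3] ≠ 2 ∨ 2*val ≥ -12) → ((g < -5 ∨ val > -21) ∧ 2*buf[3] > 9)) ∧ ((¬(buf[cnt + 3] ≠ 2 ∨ 2*val ≥ -12)) → (2*g > 1 ∧ 4*val > 12 ∧ (g < -5 ∨ val > -13) ∧ 2*buf[3] > 9))
Before g := g - 3: ((buf[cnt + 3] ≠ 2 ∨ 2*val ≥ -12) → ((g < -2 ∨ val > -21) ∧ 2*buf[3] > 9)) ∧ ((¬(buf[cnt + 3] ≠ 2 ∨ 2*val ≥ -12)) → (2*g > 7 ∧ 4*val > 12 ∧ (g < -2 ∨ val > -13) ∧ 2*buf[3] > 9))
The weakest precondition is ((buf[cnt + 3] ≠ 2 ∨ 2*val ≥ -12) → ((g < -2 ∨ val > -21) ∧ 2*buf[3] > 9)) ∧ ((¬(buf[cnt + 3] ≠ 2 ∨ 2*val ≥ -12)) → (2*g > 7 ∧ 4*val > 12 ∧ (g < -2 ∨ val > -13) ∧ 2*buf[3] > 9)).
Check whether ((buf[3] ≠ 2 ∨ 2*val ≥ -12) → ((g < -2 ∨ val > -21) ∧ 2*buf[3] > 9)) ∧ ((¬(buf[3] ≠ 2 ∨ 2*val ≥ -12)) → (2*g > 7 ∧ 4*val > 12 ∧ (g < -2 ∨ val > -13) ∧ 2*buf[3] > 9)) ∧ cnt = 0 implies it.
Every state satisfying the precondition satisfies the weakest precondition: the implication holds.
Answer: valid


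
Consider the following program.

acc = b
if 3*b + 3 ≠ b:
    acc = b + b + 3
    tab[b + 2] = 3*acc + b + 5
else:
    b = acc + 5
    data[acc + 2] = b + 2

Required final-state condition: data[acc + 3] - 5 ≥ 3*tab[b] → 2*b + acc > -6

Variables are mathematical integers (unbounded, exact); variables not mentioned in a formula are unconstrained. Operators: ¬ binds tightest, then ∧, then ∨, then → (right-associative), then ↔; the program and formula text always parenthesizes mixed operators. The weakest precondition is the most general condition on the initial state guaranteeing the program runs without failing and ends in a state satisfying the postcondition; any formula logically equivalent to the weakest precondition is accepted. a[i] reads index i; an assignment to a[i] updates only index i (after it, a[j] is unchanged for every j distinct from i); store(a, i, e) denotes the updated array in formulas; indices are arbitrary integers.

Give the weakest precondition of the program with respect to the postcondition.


Working backward. After the program, the postcondition data[acc + 3] - 5 ≥ 3*tab[b] → 2*b + acc > -6 must hold; in canonical form it is data[acc + 3] ≥ 3*tab[b] + 5 → acc + 2*b > -6.
Then branch requires data[2*b + 6] ≥ 3*store(tab, b + 2, 7*b + 14)[b] + 5 → 4*b > -9; else branch requires store(data, acc + 2, acc + 7)[acc + 3] ≥ 3*tab[acc + 5] + 5 → 3*acc > -16.
Before the if: (2*b ≠ -3 → (data[2*b + 6] ≥ 3*store(tab, b + 2, 7*b + 14)[b] + 5 → 4*b > -9)) ∧ ((¬(2*b ≠ -3)) → (store(data, acc + 2, acc + 7)[acc + 3] ≥ 3*tab[acc + 5] + 5 → 3*acc > -16))
Before acc := b: (2*b ≠ -3 → (data[2*b + 6] ≥ 3*store(tab, b + 2, 7*b + 14)[b] + 5 → 4*b > -9)) ∧ ((¬(2*b ≠ -3)) → (store(data, b + 2, b + 7)[b + 3] ≥ 3*tab[b + 5] + 5 → 3*b > -16))
Answer: WP = (2*b ≠ -3 → (data[2*b + 6] ≥ 3*store(tab, b + 2, 7*b + 14)[b] + 5 → 4*b > -9)) ∧ ((¬(2*b ≠ -3)) → (store(data, b + 2, b + 7)[b + 3] ≥ 3*tab[b + 5] + 5 → 3*b > -16))


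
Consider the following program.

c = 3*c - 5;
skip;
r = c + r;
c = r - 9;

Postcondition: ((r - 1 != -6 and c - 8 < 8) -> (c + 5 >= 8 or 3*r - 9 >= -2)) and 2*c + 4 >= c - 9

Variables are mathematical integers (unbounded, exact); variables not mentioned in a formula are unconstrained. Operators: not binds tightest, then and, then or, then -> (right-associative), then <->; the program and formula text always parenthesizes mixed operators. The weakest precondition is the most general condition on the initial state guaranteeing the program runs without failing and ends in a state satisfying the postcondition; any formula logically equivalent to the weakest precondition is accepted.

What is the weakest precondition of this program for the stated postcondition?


Working backward. After the program, the postcondition ((r - 1 != -6 and c - 8 < 8) -> (c + 5 >= 8 or 3*r - 9 >= -2)) and 2*c + 4 >= c - 9 must hold; in canonical form it is ((r != -5 and c < 16) -> (c >= 3 or 3*r >= 7)) and c >= -13.
Before c := r - 9: ((r != -5 and r < 25) -> (r >= 12 or 3*r >= 7)) and r >= -4
Before r := c + r: ((c + r != -5 and c + r < 25) -> (c + r >= 12 or 3*c + 3*r >= 7)) and c + r >= -4
Before skip: ((c + r != -5 and c + r < 25) -> (c + r >= 12 or 3*c + 3*r >= 7)) and c + r >= -4
Before c := 3*c - 5: ((3*c + r != 0 and 3*c + r < 30) -> (3*c + r >= 17 or 9*c + 3*r >= 22)) and 3*c + r >= 1
Answer: WP = ((3*c + r != 0 and 3*c + r < 30) -> (3*c + r >= 17 or 9*c + 3*r >= 22)) and 3*c + r >= 1


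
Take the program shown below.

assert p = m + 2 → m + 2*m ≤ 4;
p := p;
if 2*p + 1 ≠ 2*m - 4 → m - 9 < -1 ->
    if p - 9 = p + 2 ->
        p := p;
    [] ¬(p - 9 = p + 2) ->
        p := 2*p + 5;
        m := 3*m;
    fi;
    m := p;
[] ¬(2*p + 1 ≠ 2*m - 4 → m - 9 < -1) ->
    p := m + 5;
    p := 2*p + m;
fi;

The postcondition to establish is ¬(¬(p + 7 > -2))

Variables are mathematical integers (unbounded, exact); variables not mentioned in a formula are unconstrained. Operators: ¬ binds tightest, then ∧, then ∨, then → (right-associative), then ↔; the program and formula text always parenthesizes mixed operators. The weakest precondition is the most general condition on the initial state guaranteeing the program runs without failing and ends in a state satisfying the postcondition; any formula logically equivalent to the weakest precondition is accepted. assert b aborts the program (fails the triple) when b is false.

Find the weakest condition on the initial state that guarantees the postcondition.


Working backward. After the program, the postcondition ¬(¬(p + 7 > -2)) must hold; in canonical form it is p > -9.
Then branch requires 2*p > -14; else branch requires 3*m > -19.
Before the if: ((2*p ≠ 2*m - 5 → m < 8) → 2*p > -14) ∧ ((¬(2*p ≠ 2*m - 5 → m < 8)) → 3*m > -19)
Before p := p: ((2*p ≠ 2*m - 5 → m < 8) → 2*p > -14) ∧ ((¬(2*p ≠ 2*m - 5 → m < 8)) → 3*m > -19)
Before assert p = m + 2 → m + 2*m ≤ 4: (p = m + 2 → 3*m ≤ 4) ∧ ((2*p ≠ 2*m - 5 → m < 8) → 2*p > -14) ∧ ((¬(2*p ≠ 2*m - 5 → m < 8)) → 3*m > -19)
Answer: WP = (p = m + 2 → 3*m ≤ 4) ∧ ((2*p ≠ 2*m - 5 → m < 8) → 2*p > -14) ∧ ((¬(2*p ≠ 2*m - 5 → m < 8)) → 3*m > -19)


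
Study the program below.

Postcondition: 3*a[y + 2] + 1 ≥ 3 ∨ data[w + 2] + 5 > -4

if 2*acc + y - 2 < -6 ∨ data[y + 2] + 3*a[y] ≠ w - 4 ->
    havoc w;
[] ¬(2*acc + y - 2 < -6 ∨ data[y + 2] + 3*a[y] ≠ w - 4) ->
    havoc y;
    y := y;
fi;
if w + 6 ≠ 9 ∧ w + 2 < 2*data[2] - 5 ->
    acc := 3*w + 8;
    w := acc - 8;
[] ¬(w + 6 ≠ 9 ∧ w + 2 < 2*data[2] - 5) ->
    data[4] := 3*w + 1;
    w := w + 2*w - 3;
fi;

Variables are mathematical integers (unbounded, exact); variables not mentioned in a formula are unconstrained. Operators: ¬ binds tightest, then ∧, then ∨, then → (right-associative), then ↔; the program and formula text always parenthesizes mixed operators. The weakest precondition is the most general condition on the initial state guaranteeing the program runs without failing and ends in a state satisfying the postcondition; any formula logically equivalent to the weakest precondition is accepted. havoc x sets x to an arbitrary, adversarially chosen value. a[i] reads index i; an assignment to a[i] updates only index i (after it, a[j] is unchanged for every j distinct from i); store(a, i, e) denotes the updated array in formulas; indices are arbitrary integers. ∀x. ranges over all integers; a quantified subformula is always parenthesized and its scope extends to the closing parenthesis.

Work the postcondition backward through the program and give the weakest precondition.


Working backward. After the program, the postcondition 3*a[y + 2] + 1 ≥ 3 ∨ data[w + 2] + 5 > -4 must hold; in canonical form it is 3*a[y + 2] ≥ 2 ∨ data[w + 2] > -9.
Then branch requires 3*a[y + 2] ≥ 2 ∨ data[3*w + 2] > -9; else branch requires 3*a[y + 2] ≥ 2 ∨ store(data, 4, 3*w + 1)[3*w - 1] > -9.
Before the if: ((w ≠ 3 ∧ w < 2*data[2] - 7) → (3*a[y + 2] ≥ 2 ∨ data[3*w + 2] > -9)) ∧ ((¬(w ≠ 3 ∧ w < 2*data[2] - 7)) → (3*a[y + 2] ≥ 2 ∨ store(data, 4, 3*w + 1)[3*w - 1] > -9))
Then branch requires ∀w_1. (((w_1 ≠ 3 ∧ w_1 < 2*data[2] - 7) → (3*a[y + 2] ≥ 2 ∨ data[3*w_1 + 2] > -9)) ∧ ((¬(w_1 ≠ 3 ∧ w_1 < 2*data[2] - 7)) → (3*a[y + 2] ≥ 2 ∨ store(data, 4, 3*w_1 + 1)[3*w_1 - 1] > -9))); else branch requires ∀y_1. (((w ≠ 3 ∧ w < 2*data[2] - 7) → (3*a[y_1 + 2] ≥ 2 ∨ data[3*w + 2] > -9)) ∧ ((¬(w ≠ 3 ∧ w < 2*data[2] - 7)) → (3*a[y_1 + 2] ≥ 2 ∨ store(data, 4, 3*w + 1)[3*w - 1] > -9))).
Before the if: ((2*acc + y < -4 ∨ 3*a[y] + data[y + 2] ≠ w - 4) → (∀w_1. (((w_1 ≠ 3 ∧ w_1 < 2*data[2] - 7) → (3*a[y + 2] ≥ 2 ∨ data[3*w_1 + 2] > -9)) ∧ ((¬(w_1 ≠ 3 ∧ w_1 < 2*data[2] - 7)) → (3*a[y + 2] ≥ 2 ∨ store(data, 4, 3*w_1 + 1)[3*w_1 - 1] > -9))))) ∧ ((¬(2*acc + y < -4 ∨ 3*a[y] + data[y + 2] ≠ w - 4)) → (∀y_1. (((w ≠ 3 ∧ w < 2*data[2] - 7) → (3*a[y_1 + 2] ≥ 2 ∨ data[3*w + 2] > -9)) ∧ ((¬(w ≠ 3 ∧ w < 2*data[2] - 7)) → (3*a[y_1 + 2] ≥ 2 ∨ store(data, 4, 3*w + 1)[3*w - 1] > -9)))))
Answer: WP = ((2*acc + y < -4 ∨ 3*a[y] + data[y + 2] ≠ w - 4) → (∀w_1. (((w_1 ≠ 3 ∧ w_1 < 2*data[2] - 7) → (3*a[y + 2] ≥ 2 ∨ data[3*w_1 + 2] > -9)) ∧ ((¬(w_1 ≠ 3 ∧ w_1 < 2*data[2] - 7)) → (3*a[y + 2] ≥ 2 ∨ store(data, 4, 3*w_1 + 1)[3*w_1 - 1] > -9))))) ∧ ((¬(2*acc + y < -4 ∨ 3*a[y] + data[y + 2] ≠ w - 4)) → (∀y_1. (((w ≠ 3 ∧ w < 2*data[2] - 7) → (3*a[y_1 + 2] ≥ 2 ∨ data[3*w + 2] > -9)) ∧ ((¬(w ≠ 3 ∧ w < 2*data[2] - 7)) → (3*a[y_1 + 2] ≥ 2 ∨ store(data, 4, 3*w + 1)[3*w - 1] > -9)))))


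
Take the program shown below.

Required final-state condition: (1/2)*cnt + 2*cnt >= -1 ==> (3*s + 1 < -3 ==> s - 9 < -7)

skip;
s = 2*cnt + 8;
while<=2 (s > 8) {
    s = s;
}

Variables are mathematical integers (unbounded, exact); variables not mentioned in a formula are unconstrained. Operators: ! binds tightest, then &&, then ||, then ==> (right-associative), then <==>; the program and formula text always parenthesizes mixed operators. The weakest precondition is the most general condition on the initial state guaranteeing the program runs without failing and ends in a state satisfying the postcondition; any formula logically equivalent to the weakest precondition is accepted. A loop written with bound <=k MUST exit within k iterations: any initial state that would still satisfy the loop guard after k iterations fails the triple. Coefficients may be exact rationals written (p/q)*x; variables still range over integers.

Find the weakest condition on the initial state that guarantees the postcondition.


Working backward. After the program, the postcondition (1/2)*cnt + 2*cnt >= -1 ==> (3*s + 1 < -3 ==> s - 9 < -7) must hold; in canonical form it is (5/2)*cnt >= -1 ==> (3*s < -4 ==> s < 2).
Before the loop (bound <=2), unroll the exhaustion recursion (WP_0 = exit-now case; WP_j = one more guarded iteration, up to j = 2):
  WP_0: (!(s > 8)) && ((5/2)*cnt >= -1 ==> (3*s < -4 ==> s < 2))
  WP_1: (s > 8 ==> ((!(s > 8)) && ((5/2)*cnt >= -1 ==> (3*s < -4 ==> s < 2)))) && ((!(s > 8)) ==> ((5/2)*cnt >= -1 ==> (3*s < -4 ==> s < 2)))
  WP_2: (s > 8 ==> ((s > 8 ==> ((!(s > 8)) && ((5/2)*cnt >= -1 ==> (3*s < -4 ==> s < 2)))) && ((!(s > 8)) ==> ((5/2)*cnt >= -1 ==> (3*s < -4 ==> s < 2))))) && ((!(s > 8)) ==> ((5/2)*cnt >= -1 ==> (3*s < -4 ==> s < 2)))
So before the loop: (s > 8 ==> ((s > 8 ==> ((!(s > 8)) && ((5/2)*cnt >= -1 ==> (3*s < -4 ==> s < 2)))) && ((!(s > 8)) ==> ((5/2)*cnt >= -1 ==> (3*s < -4 ==> s < 2))))) && ((!(s > 8)) ==> ((5/2)*cnt >= -1 ==> (3*s < -4 ==> s < 2)))
Before s := 2*cnt + 8: (2*cnt > 0 ==> ((2*cnt > 0 ==> ((!(2*cnt > 0)) && ((5/2)*cnt >= -1 ==> (6*cnt < -28 ==> 2*cnt < -6)))) && ((!(2*cnt > 0)) ==> ((5/2)*cnt >= -1 ==> (6*cnt < -28 ==> 2*cnt < -6))))) && ((!(2*cnt > 0)) ==> ((5/2)*cnt >= -1 ==> (6*cnt < -28 ==> 2*cnt < -6)))
Before skip: (2*cnt > 0 ==> ((2*cnt > 0 ==> ((!(2*cnt > 0)) && ((5/2)*cnt >= -1 ==> (6*cnt < -28 ==> 2*cnt < -6)))) && ((!(2*cnt > 0)) ==> ((5/2)*cnt >= -1 ==> (6*cnt < -28 ==> 2*cnt < -6))))) && ((!(2*cnt > 0)) ==> ((5/2)*cnt >= -1 ==> (6*cnt < -28 ==> 2*cnt < -6)))
Answer: WP = (2*cnt > 0 ==> ((2*cnt > 0 ==> ((!(2*cnt > 0)) && ((5/2)*cnt >= -1 ==> (6*cnt < -28 ==> 2*cnt < -6)))) && ((!(2*cnt > 0)) ==> ((5/2)*cnt >= -1 ==> (6*cnt < -28 ==> 2*cnt < -6))))) && ((!(2*cnt > 0)) ==> ((5/2)*cnt >= -1 ==> (6*cnt < -28 ==> 2*cnt < -6)))


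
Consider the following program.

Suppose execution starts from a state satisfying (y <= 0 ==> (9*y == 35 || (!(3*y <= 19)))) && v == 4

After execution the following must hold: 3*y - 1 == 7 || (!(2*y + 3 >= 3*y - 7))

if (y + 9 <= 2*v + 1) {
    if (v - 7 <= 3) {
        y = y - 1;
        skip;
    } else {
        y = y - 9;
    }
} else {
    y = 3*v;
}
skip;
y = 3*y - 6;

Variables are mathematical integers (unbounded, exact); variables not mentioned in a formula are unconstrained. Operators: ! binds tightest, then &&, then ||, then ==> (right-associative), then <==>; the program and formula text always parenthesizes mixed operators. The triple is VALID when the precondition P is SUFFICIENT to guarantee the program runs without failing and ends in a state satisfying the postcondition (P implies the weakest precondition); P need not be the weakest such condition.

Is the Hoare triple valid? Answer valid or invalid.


Working backward. After the program, the postcondition 3*y - 1 == 7 || (!(2*y + 3 >= 3*y - 7)) must hold; in canonical form it is 3*y == 8 || (!(y <= 10)).
Before y := 3*y - 6: 9*y == 26 || (!(3*y <= 16))
Before skip: 9*y == 26 || (!(3*y <= 16))
Then branch requires (v <= 10 ==> (9*y == 35 || (!(3*y <= 19)))) && ((!(v <= 10)) ==> (9*y == 107 || (!(3*y <= 43)))); else branch requires 27*v == 26 || (!(9*v <= 16)).
Before the if: (y <= 2*v - 8 ==> ((v <= 10 ==> (9*y == 35 || (!(3*y <= 19)))) && ((!(v <= 10)) ==> (9*y == 107 || (!(3*y <= 43)))))) && ((!(y <= 2*v - 8)) ==> (27*v == 26 || (!(9*v <= 16))))
The weakest precondition is (y <= 2*v - 8 ==> ((v <= 10 ==> (9*y == 35 || (!(3*y <= 19)))) && ((!(v <= 10)) ==> (9*y == 107 || (!(3*y <= 43)))))) && ((!(y <= 2*v - 8)) ==> (27*v == 26 || (!(9*v <= 16)))).
Check whether (y <= 0 ==> (9*y == 35 || (!(3*y <= 19)))) && v == 4 implies it.
Every state satisfying the precondition satisfies the weakest precondition: the implication holds.
Answer: valid
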